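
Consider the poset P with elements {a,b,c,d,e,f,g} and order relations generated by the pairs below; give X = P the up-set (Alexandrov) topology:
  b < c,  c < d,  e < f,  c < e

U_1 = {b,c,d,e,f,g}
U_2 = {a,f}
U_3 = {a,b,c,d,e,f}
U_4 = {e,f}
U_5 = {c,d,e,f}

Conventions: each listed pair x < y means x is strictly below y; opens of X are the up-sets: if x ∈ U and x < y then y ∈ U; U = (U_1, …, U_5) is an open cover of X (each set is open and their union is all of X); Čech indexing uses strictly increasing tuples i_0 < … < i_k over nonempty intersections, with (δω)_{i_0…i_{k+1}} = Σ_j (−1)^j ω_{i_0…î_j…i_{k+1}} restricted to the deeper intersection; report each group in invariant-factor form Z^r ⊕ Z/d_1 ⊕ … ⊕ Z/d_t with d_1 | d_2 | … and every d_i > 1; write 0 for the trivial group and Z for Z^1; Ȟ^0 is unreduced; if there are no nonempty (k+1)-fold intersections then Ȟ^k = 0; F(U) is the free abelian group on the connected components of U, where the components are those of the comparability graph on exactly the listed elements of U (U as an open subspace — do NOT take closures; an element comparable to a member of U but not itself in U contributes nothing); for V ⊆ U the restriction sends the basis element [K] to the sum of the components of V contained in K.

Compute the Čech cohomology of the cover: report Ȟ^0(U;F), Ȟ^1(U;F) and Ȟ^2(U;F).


Ȟ^0 ≅ Z^3; Ȟ^1 ≅ 0; Ȟ^2 ≅ 0

nerve simplices:
  U12={f} U13={b,c,d,e,f} U14={e,f} U15={c,d,e,f} U23={a,f} U24={f} U25={f} U34={e,f} U35={c,d,e,f} U45={e,f}
  U123={f} U124={f} U125={f} U134={e,f} U135={c,d,e,f} U145={e,f} U234={f} U235={f} U245={f} U345={e,f}
  U1234={f} U1235={f} U1245={f} U1345={e,f} U2345={f}
  U12345={f}
components per intersection:
  U1: {b,c,d,e,f} {g}
  U2: {a} {f}
  U3: {a} {b,c,d,e,f}
  U4: {e,f}
  U5: {c,d,e,f}
  U12: {f}
  U13: {b,c,d,e,f}
  U14: {e,f}
  U15: {c,d,e,f}
  U23: {a} {f}
  U24: {f}
  U25: {f}
  U34: {e,f}
  U35: {c,d,e,f}
  U45: {e,f}
  U123: {f}
  U124: {f}
  U125: {f}
  U134: {e,f}
  U135: {c,d,e,f}
  U145: {e,f}
  U234: {f}
  U235: {f}
  U245: {f}
  U345: {e,f}
  U1234: {f}
  U1235: {f}
  U1245: {f}
  U1345: {e,f}
  U2345: {f}
  U12345: {f}
C dims 8,11,10,5; δ0: rk 5, SNF 1^5; δ1: rk 6, SNF 1^6; δ2: rk 4, SNF 1^4
degree 0: 8−5−0 = 3 → Ȟ^0 ≅ Z^3
degree 1: 11−6−5 = 0 → Ȟ^1 ≅ 0
degree 2: 10−4−6 = 0 → Ȟ^2 ≅ 0


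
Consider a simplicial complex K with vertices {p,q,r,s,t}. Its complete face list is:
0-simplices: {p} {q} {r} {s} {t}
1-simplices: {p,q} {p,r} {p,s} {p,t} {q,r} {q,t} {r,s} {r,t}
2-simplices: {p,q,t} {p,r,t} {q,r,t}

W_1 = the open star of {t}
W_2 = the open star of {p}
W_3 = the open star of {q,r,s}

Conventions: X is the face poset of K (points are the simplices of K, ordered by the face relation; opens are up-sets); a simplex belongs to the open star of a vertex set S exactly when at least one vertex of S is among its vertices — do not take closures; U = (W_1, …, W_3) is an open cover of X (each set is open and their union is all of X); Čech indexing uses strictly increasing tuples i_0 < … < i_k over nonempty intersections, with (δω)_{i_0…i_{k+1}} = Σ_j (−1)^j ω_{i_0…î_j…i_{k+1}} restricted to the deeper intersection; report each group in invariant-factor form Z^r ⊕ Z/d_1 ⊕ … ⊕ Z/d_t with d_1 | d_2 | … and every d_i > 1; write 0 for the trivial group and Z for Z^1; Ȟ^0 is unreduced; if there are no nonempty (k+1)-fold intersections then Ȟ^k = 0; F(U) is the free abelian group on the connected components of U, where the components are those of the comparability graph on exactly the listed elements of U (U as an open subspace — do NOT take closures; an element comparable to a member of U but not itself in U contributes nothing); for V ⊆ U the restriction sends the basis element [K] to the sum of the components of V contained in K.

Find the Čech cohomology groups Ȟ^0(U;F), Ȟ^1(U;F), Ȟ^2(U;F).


nerve of the cover:
  W1={{t},{p,t},{q,t},{r,t},{p,q,t},{p,r,t},{q,r,t}} W2={{p},{p,q},{p,r},{p,s},{p,t},{p,q,t},{p,r,t}} W3={{q},{r},{s},{p,q},{p,r},{p,s},{q,r},{q,t},{r,s},{r,t},{p,q,t},{p,r,t},{q,r,t}}
  W12={{p,t},{p,q,t},{p,r,t}} W13={{q,t},{r,t},{p,q,t},{p,r,t},{q,r,t}} W23={{p,q},{p,r},{p,s},{p,q,t},{p,r,t}}
  W123={{p,q,t},{p,r,t}}
components per intersection:
  W1: {{t},{p,t},{q,t},{r,t},{p,q,t},{p,r,t},{q,r,t}}
  W2: {{p},{p,q},{p,r},{p,s},{p,t},{p,q,t},{p,r,t}}
  W3: {{q},{r},{s},{p,q},{p,r},{p,s},{q,r},{q,t},{r,s},{r,t},{p,q,t},{p,r,t},{q,r,t}}
  W12: {{p,t},{p,q,t},{p,r,t}}
  W13: {{q,t},{r,t},{p,q,t},{p,r,t},{q,r,t}}
  W23: {{p,q},{p,q,t}} {{p,r},{p,r,t}} {{p,s}}
  W123: {{p,q,t}} {{p,r,t}}
C dims 3,5,2; δ0: rk 2, SNF 1^2; δ1: rk 2, SNF 1^2
Ȟ^0 = (3 − 2) − 0 = 1, so Ȟ^0 ≅ Z
Ȟ^1 = (5 − 2) − 2 = 1, so Ȟ^1 ≅ Z
Ȟ^2 = (2 − 0) − 2 = 0, so Ȟ^2 ≅ 0

Ȟ^0 = Z, Ȟ^1 = Z and Ȟ^2 = 0


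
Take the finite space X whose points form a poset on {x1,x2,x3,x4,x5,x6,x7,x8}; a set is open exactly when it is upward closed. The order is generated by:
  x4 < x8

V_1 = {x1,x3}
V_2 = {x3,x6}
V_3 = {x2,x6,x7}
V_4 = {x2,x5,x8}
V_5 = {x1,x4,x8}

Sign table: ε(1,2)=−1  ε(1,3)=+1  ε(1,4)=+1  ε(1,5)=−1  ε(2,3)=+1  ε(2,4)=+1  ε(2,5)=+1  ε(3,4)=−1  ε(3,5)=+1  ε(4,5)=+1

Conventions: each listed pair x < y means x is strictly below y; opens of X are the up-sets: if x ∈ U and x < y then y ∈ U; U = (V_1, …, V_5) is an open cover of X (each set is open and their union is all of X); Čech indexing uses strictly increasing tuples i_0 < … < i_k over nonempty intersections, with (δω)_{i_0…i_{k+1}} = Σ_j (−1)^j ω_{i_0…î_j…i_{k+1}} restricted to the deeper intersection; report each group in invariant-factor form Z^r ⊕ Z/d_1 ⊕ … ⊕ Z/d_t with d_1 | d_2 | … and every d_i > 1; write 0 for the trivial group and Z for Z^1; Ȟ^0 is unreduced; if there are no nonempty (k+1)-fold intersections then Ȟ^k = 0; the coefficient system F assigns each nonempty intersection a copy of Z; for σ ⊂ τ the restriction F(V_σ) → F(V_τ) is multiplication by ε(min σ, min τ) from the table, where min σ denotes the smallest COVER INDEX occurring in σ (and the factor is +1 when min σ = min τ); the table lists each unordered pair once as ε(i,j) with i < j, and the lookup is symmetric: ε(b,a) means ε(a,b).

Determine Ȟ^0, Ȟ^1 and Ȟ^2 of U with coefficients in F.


Ȟ^0(U;F) ≅ 0, Ȟ^1(U;F) ≅ Z/2 and Ȟ^2(U;F) ≅ 0

nerve simplices:
  V12={x3} V15={x1} V23={x6} V34={x2} V45={x8}
C dims 5,5; δ0: rk 5, SNF 1^4·2
degree 0: 5−5−0 = 0 → Ȟ^0 ≅ 0
degree 1: 5−0−5 = 0 plus torsion [2] → Ȟ^1 ≅ Z/2
degree 2: 0−0−0 = 0 → Ȟ^2 ≅ 0


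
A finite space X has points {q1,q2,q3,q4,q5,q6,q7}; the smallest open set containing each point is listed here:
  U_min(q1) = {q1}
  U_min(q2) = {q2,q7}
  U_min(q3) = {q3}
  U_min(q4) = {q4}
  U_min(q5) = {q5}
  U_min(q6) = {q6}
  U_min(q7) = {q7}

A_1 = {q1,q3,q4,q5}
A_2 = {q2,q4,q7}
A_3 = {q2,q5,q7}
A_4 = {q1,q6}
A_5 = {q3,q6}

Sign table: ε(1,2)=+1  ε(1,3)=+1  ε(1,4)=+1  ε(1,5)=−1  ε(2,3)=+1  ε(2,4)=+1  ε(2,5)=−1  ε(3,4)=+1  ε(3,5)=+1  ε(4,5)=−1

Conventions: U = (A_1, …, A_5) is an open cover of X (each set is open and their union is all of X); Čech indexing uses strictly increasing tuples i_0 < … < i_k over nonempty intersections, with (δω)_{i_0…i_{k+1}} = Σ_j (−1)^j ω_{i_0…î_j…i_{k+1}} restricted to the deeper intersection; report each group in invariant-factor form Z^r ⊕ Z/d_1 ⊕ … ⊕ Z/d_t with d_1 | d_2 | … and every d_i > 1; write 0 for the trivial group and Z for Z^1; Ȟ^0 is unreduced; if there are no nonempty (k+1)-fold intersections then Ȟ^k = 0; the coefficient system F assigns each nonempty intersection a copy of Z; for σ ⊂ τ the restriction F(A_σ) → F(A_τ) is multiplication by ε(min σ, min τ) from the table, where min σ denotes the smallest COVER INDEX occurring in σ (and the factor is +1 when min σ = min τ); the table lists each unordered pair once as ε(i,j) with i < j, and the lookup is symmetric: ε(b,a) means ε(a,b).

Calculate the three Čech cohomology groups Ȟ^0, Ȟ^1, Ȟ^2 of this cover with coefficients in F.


intersection data:
  A12={q4} A13={q5} A14={q1} A15={q3} A23={q2,q7} A45={q6}
C dims 5,6; δ0: rk 4, SNF 1^4
Ȟ^0 = (5 − 4) − 0 = 1, so Ȟ^0 ≅ Z
Ȟ^1 = (6 − 0) − 4 = 2, so Ȟ^1 ≅ Z^2
Ȟ^2 = (0 − 0) − 0 = 0, so Ȟ^2 ≅ 0

Ȟ^0 = Z; Ȟ^1 = Z^2; Ȟ^2 = 0


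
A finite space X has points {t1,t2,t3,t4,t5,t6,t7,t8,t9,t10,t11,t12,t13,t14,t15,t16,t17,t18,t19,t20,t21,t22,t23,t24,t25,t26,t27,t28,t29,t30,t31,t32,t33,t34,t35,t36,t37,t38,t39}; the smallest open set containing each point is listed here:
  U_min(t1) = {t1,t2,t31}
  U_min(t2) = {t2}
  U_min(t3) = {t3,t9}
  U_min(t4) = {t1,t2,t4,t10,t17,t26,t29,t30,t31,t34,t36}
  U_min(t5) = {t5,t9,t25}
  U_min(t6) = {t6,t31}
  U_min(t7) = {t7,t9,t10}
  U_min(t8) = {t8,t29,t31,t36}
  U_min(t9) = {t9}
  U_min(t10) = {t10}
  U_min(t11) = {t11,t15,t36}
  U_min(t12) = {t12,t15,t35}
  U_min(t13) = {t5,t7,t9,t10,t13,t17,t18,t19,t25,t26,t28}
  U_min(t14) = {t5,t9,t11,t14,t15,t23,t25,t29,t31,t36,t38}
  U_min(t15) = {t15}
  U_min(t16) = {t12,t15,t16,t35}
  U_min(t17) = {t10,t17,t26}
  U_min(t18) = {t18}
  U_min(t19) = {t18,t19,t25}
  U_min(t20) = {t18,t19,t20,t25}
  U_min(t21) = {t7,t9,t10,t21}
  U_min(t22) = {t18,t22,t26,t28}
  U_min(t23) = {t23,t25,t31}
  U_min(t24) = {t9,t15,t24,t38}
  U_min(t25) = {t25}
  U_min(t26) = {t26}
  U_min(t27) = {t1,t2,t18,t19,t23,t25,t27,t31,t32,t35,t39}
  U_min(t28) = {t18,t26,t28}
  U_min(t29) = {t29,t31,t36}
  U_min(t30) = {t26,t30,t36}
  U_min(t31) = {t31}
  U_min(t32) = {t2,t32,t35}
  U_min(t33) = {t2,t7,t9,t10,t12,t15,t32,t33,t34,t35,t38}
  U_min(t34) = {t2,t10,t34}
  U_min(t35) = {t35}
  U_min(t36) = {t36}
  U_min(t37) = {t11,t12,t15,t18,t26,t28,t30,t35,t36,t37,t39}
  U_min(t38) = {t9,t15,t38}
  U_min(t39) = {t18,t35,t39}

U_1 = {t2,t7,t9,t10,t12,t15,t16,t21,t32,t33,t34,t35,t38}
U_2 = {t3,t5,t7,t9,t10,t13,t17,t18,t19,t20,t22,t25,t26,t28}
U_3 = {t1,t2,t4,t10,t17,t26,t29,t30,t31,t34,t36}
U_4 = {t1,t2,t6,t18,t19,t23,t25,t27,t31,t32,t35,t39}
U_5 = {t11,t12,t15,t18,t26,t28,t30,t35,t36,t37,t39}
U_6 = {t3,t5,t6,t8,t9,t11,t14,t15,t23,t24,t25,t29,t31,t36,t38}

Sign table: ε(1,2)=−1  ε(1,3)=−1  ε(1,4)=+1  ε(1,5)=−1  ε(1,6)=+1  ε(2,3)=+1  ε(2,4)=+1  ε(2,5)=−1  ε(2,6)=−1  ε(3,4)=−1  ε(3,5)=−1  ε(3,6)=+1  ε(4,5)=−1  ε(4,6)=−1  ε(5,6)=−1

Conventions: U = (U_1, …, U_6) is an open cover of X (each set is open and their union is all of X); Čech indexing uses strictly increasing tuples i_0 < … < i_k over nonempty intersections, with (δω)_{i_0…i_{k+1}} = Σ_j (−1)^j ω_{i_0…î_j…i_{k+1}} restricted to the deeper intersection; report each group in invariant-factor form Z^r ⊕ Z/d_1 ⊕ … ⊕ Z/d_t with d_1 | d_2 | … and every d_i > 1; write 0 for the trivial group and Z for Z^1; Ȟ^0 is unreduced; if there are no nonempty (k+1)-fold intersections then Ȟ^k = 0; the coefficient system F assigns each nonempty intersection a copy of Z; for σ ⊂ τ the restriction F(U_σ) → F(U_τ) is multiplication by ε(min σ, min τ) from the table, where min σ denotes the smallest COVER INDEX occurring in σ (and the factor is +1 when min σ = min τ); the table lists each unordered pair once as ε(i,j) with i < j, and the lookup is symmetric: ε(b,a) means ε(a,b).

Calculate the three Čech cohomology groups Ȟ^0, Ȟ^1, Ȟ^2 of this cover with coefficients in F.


nerve simplices:
  U12={t7,t9,t10} U13={t2,t10,t34} U14={t2,t32,t35} U15={t12,t15,t35} U16={t9,t15,t38} U23={t10,t17,t26} U24={t18,t19,t25} U25={t18,t26,t28} U26={t3,t5,t9,t25} U34={t1,t2,t31} U35={t26,t30,t36} U36={t29,t31,t36} U45={t18,t35,t39} U46={t6,t23,t25,t31} U56={t11,t15,t36}
  U123={t10} U126={t9} U134={t2} U145={t35} U156={t15} U235={t26} U245={t18} U246={t25} U346={t31} U356={t36}
C dims 6,15,10; δ0: rk 6, SNF 1^5·2; δ1: rk 9, SNF 1^9
degree 0: 6−6−0 = 0 → Ȟ^0 ≅ 0
degree 1: 15−9−6 = 0 plus torsion [2] → Ȟ^1 ≅ Z/2
degree 2: 10−0−9 = 1 → Ȟ^2 ≅ Z

Ȟ^0 = 0; Ȟ^1 = Z/2; Ȟ^2 = Z


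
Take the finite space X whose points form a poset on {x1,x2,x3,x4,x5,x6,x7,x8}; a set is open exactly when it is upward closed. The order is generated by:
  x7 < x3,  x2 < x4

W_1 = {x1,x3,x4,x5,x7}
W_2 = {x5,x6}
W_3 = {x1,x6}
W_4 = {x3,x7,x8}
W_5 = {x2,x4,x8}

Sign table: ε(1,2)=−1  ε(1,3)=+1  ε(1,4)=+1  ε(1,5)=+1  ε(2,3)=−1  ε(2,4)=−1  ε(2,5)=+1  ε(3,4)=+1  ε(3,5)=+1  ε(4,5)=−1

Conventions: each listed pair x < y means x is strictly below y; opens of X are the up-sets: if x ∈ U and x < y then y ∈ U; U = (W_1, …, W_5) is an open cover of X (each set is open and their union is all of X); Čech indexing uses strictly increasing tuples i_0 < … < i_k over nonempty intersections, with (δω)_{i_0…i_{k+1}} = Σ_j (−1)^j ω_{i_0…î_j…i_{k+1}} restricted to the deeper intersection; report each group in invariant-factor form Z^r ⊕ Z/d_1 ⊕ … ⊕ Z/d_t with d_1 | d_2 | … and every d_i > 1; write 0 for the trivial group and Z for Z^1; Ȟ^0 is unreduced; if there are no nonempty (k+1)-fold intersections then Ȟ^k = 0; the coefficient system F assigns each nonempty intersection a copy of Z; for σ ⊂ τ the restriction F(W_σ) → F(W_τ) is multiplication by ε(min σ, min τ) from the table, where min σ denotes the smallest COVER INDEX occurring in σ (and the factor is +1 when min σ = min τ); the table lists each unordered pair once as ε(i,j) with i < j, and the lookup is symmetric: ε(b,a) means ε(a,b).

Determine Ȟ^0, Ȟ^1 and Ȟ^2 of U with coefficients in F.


nerve simplices:
  W12={x5} W13={x1} W14={x3,x7} W15={x4} W23={x6} W45={x8}
C dims 5,6; δ0: rk 5, SNF 1^4·2
degree 0: 5−5−0 = 0 → Ȟ^0 ≅ 0
degree 1: 6−0−5 = 1 plus torsion [2] → Ȟ^1 ≅ Z ⊕ Z/2
degree 2: 0−0−0 = 0 → Ȟ^2 ≅ 0

Ȟ^0(U;F) ≅ 0,  Ȟ^1(U;F) ≅ Z ⊕ Z/2,  Ȟ^2(U;F) ≅ 0


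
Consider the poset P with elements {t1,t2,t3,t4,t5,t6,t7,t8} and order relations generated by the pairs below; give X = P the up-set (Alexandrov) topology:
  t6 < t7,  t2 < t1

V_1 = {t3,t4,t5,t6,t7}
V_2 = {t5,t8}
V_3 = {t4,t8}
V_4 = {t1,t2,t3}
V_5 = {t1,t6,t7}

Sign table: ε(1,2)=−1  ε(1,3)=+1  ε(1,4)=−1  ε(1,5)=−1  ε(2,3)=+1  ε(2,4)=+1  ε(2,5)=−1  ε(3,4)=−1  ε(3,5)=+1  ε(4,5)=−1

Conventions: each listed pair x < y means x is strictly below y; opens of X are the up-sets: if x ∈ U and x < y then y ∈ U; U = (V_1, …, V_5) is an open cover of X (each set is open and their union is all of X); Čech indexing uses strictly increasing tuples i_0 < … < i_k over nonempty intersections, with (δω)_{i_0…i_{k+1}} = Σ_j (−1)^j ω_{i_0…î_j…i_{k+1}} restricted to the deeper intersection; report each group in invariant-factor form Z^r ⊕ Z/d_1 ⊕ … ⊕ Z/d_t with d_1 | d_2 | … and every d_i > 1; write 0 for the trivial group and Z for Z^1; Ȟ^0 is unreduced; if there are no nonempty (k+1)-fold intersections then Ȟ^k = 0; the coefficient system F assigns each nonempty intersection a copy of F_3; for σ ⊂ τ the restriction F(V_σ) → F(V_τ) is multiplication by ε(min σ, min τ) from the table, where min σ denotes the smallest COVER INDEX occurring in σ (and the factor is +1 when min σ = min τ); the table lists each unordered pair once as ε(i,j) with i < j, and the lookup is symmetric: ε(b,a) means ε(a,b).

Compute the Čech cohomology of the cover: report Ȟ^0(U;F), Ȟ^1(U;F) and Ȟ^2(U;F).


Ȟ^0 ≅ 0,  Ȟ^1 ≅ Z/3,  Ȟ^2 ≅ 0

nonempty intersections:
  V12={t5} V13={t4} V14={t3} V15={t6,t7} V23={t8} V45={t1}
C dims 5,6; δ0: rk_F3 5
Ȟ^0: (5−5)−0=0 ⇒ 0
Ȟ^1: (6−0)−5=1 ⇒ Z/3
Ȟ^2: (0−0)−0=0 ⇒ 0


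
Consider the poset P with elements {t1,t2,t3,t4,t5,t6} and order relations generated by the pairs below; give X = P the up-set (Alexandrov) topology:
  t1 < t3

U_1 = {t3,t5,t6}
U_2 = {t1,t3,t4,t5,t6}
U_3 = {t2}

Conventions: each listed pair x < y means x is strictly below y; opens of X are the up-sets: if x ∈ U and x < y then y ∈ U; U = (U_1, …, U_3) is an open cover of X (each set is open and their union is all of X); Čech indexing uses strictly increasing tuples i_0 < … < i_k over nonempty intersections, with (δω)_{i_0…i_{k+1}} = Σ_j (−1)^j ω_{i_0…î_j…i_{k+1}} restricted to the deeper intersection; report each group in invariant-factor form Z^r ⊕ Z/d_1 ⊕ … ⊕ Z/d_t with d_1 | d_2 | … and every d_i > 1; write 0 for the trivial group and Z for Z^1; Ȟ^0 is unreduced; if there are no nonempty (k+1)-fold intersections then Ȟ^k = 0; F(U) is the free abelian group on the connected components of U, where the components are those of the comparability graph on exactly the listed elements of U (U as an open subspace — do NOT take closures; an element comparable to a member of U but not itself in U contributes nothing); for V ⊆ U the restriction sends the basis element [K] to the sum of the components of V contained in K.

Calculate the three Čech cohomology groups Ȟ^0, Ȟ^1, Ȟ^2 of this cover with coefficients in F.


nerve simplices:
  U12={t3,t5,t6}
components per intersection:
  U1: {t3} {t5} {t6}
  U2: {t1,t3} {t4} {t5} {t6}
  U3: {t2}
  U12: {t3} {t5} {t6}
C dims 8,3; δ0: rk 3, SNF 1^3
degree 0: 8−3−0 = 5 → Ȟ^0 ≅ Z^5
degree 1: 3−0−3 = 0 → Ȟ^1 ≅ 0
degree 2: 0−0−0 = 0 → Ȟ^2 ≅ 0

Ȟ^0 ≅ Z^5, Ȟ^1 ≅ 0 and Ȟ^2 ≅ 0


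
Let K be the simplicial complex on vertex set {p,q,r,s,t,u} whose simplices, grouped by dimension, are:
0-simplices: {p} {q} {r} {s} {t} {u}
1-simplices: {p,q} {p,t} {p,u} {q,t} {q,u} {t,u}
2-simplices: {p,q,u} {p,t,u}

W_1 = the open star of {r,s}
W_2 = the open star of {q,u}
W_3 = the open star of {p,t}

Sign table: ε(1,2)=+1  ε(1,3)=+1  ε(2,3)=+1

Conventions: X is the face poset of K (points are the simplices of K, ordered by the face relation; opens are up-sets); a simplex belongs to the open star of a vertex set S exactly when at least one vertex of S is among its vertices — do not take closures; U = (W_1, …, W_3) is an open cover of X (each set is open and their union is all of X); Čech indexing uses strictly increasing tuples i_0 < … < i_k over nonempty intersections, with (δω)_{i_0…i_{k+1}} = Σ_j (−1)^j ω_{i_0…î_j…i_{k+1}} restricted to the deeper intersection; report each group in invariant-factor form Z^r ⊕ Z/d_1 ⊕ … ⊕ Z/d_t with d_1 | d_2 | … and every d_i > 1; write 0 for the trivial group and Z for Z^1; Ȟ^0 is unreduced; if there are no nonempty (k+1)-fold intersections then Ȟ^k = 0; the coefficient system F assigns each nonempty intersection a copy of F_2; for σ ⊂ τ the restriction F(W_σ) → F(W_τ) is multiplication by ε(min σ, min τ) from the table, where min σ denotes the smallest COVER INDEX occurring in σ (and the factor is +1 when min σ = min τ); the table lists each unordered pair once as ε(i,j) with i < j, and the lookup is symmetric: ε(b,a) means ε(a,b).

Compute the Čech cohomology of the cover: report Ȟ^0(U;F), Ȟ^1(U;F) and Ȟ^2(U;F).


Ȟ^0 ≅ Z/2 ⊕ Z/2, Ȟ^1 ≅ 0, Ȟ^2 ≅ 0

nonempty overlaps:
  W1={{r},{s}} W2={{q},{u},{p,q},{p,u},{q,t},{q,u},{t,u},{p,q,u},{p,t,u}} W3={{p},{t},{p,q},{p,t},{p,u},{q,t},{t,u},{p,q,u},{p,t,u}}
  W23={{p,q},{p,u},{q,t},{t,u},{p,q,u},{p,t,u}}
C dims 3,1; δ0: rk_F2 1
degree 0: 3−1−0 = 2 → Ȟ^0 ≅ Z/2 ⊕ Z/2
degree 1: 1−0−1 = 0 → Ȟ^1 ≅ 0
degree 2: 0−0−0 = 0 → Ȟ^2 ≅ 0


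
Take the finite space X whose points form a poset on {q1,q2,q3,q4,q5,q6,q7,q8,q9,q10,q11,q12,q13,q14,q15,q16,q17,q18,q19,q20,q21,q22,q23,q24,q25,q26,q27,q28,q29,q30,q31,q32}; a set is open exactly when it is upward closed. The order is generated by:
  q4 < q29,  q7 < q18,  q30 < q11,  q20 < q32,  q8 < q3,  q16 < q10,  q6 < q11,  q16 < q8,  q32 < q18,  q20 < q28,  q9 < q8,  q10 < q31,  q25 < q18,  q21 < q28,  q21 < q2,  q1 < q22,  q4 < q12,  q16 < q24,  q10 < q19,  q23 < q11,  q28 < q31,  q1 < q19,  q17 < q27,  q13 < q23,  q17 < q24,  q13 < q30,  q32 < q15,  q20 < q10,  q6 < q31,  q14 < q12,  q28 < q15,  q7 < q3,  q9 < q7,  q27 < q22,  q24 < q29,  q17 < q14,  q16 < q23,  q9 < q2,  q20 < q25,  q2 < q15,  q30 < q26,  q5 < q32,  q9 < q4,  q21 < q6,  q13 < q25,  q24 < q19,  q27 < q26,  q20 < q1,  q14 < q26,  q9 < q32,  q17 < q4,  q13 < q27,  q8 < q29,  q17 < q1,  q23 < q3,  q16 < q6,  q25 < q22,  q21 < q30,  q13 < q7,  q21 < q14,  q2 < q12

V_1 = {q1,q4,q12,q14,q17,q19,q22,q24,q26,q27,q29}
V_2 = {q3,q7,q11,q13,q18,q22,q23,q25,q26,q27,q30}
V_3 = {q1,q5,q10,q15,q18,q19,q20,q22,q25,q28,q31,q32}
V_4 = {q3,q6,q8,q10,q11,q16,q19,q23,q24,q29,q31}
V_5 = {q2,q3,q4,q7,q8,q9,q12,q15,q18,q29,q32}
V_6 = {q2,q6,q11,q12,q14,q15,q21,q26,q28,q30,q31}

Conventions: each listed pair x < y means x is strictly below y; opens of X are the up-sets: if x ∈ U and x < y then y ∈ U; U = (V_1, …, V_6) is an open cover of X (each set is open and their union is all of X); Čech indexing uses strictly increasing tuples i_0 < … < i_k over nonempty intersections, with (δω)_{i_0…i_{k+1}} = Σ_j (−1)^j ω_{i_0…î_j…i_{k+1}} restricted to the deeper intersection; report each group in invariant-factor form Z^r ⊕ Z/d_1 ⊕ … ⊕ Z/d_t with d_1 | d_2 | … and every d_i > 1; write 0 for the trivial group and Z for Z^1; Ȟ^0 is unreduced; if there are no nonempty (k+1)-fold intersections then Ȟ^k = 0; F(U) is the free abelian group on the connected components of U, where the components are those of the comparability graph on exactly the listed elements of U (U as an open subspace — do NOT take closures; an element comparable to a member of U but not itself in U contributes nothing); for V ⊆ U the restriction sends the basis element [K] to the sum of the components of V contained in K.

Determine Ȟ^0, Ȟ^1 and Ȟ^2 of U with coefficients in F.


intersection data:
  V12={q22,q26,q27} V13={q1,q19,q22} V14={q19,q24,q29} V15={q4,q12,q29} V16={q12,q14,q26} V23={q18,q22,q25} V24={q3,q11,q23} V25={q3,q7,q18} V26={q11,q26,q30} V34={q10,q19,q31} V35={q15,q18,q32} V36={q15,q28,q31} V45={q3,q8,q29} V46={q6,q11,q31} V56={q2,q12,q15}
  V123={q22} V126={q26} V134={q19} V145={q29} V156={q12} V235={q18} V245={q3} V246={q11} V346={q31} V356={q15}
components per intersection:
  V1: {q1,q4,q12,q14,q17,q19,q22,q24,q26,q27,q29}
  V2: {q3,q7,q11,q13,q18,q22,q23,q25,q26,q27,q30}
  V3: {q1,q5,q10,q15,q18,q19,q20,q22,q25,q28,q31,q32}
  V4: {q3,q6,q8,q10,q11,q16,q19,q23,q24,q29,q31}
  V5: {q2,q3,q4,q7,q8,q9,q12,q15,q18,q29,q32}
  V6: {q2,q6,q11,q12,q14,q15,q21,q26,q28,q30,q31}
  V12: {q22,q26,q27}
  V13: {q1,q19,q22}
  V14: {q19,q24,q29}
  V15: {q4,q12,q29}
  V16: {q12,q14,q26}
  V23: {q18,q22,q25}
  V24: {q3,q11,q23}
  V25: {q3,q7,q18}
  V26: {q11,q26,q30}
  V34: {q10,q19,q31}
  V35: {q15,q18,q32}
  V36: {q15,q28,q31}
  V45: {q3,q8,q29}
  V46: {q6,q11,q31}
  V56: {q2,q12,q15}
  V123: {q22}
  V126: {q26}
  V134: {q19}
  V145: {q29}
  V156: {q12}
  V235: {q18}
  V245: {q3}
  V246: {q11}
  V346: {q31}
  V356: {q15}
C dims 6,15,10; δ0: rk 5, SNF 1^5; δ1: rk 10, SNF 1^9·2
Ȟ^0 = (6 − 5) − 0 = 1, so Ȟ^0 ≅ Z
Ȟ^1 = (15 − 10) − 5 = 0, so Ȟ^1 ≅ 0
Ȟ^2 = (10 − 0) − 10 = 0 plus torsion [2], so Ȟ^2 ≅ Z/2

Ȟ^0 ≅ Z, Ȟ^1 ≅ 0 and Ȟ^2 ≅ Z/2


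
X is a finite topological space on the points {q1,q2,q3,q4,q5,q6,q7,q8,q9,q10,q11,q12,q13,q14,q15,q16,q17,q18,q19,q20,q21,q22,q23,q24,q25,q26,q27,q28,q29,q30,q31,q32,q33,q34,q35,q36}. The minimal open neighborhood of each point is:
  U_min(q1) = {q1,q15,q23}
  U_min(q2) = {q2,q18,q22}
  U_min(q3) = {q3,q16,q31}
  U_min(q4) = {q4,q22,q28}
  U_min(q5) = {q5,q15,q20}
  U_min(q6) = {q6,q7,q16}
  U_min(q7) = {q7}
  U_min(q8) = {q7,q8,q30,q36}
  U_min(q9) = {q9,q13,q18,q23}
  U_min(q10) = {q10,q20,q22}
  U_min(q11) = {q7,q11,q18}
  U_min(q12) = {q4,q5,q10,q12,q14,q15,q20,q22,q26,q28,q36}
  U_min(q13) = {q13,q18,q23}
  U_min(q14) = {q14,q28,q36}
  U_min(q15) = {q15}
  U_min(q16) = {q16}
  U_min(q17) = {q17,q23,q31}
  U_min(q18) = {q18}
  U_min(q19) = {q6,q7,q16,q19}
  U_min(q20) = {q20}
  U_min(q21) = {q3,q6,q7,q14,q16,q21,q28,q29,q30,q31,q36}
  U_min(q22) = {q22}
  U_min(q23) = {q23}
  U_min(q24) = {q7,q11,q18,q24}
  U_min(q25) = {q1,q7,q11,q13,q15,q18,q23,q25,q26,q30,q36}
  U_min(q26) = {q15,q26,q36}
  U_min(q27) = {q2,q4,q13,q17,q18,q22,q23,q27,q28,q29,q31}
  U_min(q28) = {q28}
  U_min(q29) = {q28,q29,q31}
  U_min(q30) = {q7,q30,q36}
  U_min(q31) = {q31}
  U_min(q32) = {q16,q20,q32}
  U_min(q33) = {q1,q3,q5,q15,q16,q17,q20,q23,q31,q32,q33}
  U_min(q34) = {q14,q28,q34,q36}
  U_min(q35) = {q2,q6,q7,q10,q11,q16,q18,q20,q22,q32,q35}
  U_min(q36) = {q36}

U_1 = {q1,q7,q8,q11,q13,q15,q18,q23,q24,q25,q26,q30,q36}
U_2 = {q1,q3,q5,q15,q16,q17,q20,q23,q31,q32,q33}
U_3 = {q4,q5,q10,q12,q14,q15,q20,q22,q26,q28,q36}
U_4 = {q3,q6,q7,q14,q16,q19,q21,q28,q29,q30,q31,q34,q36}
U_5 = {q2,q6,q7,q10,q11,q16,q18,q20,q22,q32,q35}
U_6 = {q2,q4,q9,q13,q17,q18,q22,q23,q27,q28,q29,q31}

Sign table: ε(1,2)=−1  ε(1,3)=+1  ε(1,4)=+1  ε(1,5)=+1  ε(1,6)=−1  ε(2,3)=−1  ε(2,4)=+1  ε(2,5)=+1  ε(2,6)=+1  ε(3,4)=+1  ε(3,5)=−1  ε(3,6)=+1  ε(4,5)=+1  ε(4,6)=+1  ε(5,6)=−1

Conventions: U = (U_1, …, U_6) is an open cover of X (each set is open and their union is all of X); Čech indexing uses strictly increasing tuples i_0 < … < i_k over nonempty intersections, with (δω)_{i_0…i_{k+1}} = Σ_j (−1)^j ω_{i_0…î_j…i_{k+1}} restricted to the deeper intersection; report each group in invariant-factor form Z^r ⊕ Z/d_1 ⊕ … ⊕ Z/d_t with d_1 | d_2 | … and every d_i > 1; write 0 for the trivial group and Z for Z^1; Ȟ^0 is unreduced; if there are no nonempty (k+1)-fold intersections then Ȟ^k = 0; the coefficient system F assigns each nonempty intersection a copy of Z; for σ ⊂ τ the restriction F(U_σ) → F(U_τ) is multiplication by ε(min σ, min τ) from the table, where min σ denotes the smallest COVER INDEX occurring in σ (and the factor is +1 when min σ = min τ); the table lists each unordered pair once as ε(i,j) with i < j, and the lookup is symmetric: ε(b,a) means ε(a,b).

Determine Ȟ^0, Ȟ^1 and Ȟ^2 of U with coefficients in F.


nerve simplices:
  U12={q1,q15,q23} U13={q15,q26,q36} U14={q7,q30,q36} U15={q7,q11,q18} U16={q13,q18,q23} U23={q5,q15,q20} U24={q3,q16,q31} U25={q16,q20,q32} U26={q17,q23,q31} U34={q14,q28,q36} U35={q10,q20,q22} U36={q4,q22,q28} U45={q6,q7,q16} U46={q28,q29,q31} U56={q2,q18,q22}
  U123={q15} U126={q23} U134={q36} U145={q7} U156={q18} U235={q20} U245={q16} U246={q31} U346={q28} U356={q22}
C dims 6,15,10; δ0: rk 6, SNF 1^5·2; δ1: rk 9, SNF 1^9
degree 0: 6−6−0 = 0 → Ȟ^0 ≅ 0
degree 1: 15−9−6 = 0 plus torsion [2] → Ȟ^1 ≅ Z/2
degree 2: 10−0−9 = 1 → Ȟ^2 ≅ Z

Ȟ^0 = 0; Ȟ^1 = Z/2; Ȟ^2 = Z


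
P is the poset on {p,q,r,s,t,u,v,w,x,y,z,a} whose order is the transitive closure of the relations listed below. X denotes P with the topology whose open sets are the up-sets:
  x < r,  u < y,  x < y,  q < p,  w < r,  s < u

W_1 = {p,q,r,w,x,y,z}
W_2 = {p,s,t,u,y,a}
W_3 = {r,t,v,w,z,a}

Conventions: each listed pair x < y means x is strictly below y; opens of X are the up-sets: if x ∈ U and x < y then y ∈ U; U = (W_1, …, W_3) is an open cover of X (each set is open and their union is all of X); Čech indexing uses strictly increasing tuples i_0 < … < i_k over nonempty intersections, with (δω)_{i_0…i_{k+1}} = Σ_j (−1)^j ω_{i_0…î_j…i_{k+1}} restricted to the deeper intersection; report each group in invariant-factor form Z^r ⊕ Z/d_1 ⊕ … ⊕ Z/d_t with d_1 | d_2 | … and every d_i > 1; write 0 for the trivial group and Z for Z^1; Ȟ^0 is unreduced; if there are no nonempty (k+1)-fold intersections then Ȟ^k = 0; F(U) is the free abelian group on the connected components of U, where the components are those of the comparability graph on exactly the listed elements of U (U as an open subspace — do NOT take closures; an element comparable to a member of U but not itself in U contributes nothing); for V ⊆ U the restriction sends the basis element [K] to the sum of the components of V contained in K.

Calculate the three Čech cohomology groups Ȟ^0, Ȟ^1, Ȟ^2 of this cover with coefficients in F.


nerve of the cover:
  W12={p,y} W13={r,w,z} W23={t,a}
components per intersection:
  W1: {p,q} {r,w,x,y} {z}
  W2: {p} {s,u,y} {t} {a}
  W3: {r,w} {t} {v} {z} {a}
  W12: {p} {y}
  W13: {r,w} {z}
  W23: {t} {a}
C dims 12,6; δ0: rk 6, SNF 1^6
Ȟ^0 = (12 − 6) − 0 = 6, so Ȟ^0 ≅ Z^6
Ȟ^1 = (6 − 0) − 6 = 0, so Ȟ^1 ≅ 0
Ȟ^2 = (0 − 0) − 0 = 0, so Ȟ^2 ≅ 0

Ȟ^0 ≅ Z^6; Ȟ^1 ≅ 0; Ȟ^2 ≅ 0


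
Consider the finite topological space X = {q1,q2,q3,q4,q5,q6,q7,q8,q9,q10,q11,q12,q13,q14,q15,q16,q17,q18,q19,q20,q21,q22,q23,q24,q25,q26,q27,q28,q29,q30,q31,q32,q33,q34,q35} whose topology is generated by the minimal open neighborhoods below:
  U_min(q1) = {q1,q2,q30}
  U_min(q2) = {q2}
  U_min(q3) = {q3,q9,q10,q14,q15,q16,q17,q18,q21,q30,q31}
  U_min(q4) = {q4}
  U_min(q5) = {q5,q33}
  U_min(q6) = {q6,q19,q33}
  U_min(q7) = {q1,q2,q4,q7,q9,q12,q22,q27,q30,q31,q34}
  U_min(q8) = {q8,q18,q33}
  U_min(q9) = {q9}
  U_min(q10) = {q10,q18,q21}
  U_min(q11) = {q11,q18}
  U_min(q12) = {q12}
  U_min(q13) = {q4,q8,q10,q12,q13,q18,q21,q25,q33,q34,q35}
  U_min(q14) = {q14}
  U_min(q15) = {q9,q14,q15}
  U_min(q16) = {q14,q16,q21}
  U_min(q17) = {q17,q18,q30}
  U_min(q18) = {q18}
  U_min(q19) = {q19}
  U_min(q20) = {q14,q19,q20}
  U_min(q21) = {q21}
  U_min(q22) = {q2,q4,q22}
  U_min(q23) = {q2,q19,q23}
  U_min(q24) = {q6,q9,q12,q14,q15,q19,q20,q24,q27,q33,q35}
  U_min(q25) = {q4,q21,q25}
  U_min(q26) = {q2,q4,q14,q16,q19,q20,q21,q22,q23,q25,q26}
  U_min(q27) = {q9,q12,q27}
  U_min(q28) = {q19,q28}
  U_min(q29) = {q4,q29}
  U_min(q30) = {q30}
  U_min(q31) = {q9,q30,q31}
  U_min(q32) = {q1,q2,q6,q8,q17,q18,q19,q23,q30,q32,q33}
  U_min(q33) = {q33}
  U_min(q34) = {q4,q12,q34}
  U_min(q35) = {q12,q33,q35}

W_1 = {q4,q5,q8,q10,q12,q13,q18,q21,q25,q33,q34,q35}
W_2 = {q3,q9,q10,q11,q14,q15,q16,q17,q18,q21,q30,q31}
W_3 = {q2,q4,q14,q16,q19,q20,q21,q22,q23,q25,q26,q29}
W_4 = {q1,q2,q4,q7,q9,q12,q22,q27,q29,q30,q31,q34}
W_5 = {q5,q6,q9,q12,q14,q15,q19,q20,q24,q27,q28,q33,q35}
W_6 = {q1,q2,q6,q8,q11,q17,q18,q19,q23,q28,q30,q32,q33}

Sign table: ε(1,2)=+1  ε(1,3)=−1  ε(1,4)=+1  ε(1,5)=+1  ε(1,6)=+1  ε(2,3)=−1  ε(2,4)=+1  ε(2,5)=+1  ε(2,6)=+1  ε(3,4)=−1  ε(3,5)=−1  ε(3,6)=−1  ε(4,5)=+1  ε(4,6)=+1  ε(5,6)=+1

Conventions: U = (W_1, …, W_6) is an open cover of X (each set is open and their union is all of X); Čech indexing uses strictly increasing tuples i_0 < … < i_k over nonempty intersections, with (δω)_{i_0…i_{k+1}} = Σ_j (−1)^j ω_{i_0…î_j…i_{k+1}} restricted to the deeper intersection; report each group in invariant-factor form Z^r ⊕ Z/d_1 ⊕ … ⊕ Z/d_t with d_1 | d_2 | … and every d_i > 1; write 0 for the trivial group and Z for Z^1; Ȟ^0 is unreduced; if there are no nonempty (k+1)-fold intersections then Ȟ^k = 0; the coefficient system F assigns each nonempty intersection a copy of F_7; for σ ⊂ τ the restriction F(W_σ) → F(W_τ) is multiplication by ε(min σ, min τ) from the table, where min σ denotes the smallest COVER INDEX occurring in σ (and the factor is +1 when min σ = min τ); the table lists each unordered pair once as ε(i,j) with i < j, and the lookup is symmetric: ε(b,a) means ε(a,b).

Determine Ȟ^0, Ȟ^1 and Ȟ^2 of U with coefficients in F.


nerve simplices:
  W12={q10,q18,q21} W13={q4,q21,q25} W14={q4,q12,q34} W15={q5,q12,q33,q35} W16={q8,q18,q33} W23={q14,q16,q21} W24={q9,q30,q31} W25={q9,q14,q15} W26={q11,q17,q18,q30} W34={q2,q4,q22,q29} W35={q14,q19,q20} W36={q2,q19,q23} W45={q9,q12,q27} W46={q1,q2,q30} W56={q6,q19,q28,q33}
  W123={q21} W126={q18} W134={q4} W145={q12} W156={q33} W235={q14} W245={q9} W246={q30} W346={q2} W356={q19}
C dims 6,15,10; δ0: rk_F7 5; δ1: rk_F7 10
degree 0: 6−5−0 = 1 → Ȟ^0 ≅ Z/7
degree 1: 15−10−5 = 0 → Ȟ^1 ≅ 0
degree 2: 10−0−10 = 0 → Ȟ^2 ≅ 0

Ȟ^0 ≅ Z/7; Ȟ^1 ≅ 0; Ȟ^2 ≅ 0


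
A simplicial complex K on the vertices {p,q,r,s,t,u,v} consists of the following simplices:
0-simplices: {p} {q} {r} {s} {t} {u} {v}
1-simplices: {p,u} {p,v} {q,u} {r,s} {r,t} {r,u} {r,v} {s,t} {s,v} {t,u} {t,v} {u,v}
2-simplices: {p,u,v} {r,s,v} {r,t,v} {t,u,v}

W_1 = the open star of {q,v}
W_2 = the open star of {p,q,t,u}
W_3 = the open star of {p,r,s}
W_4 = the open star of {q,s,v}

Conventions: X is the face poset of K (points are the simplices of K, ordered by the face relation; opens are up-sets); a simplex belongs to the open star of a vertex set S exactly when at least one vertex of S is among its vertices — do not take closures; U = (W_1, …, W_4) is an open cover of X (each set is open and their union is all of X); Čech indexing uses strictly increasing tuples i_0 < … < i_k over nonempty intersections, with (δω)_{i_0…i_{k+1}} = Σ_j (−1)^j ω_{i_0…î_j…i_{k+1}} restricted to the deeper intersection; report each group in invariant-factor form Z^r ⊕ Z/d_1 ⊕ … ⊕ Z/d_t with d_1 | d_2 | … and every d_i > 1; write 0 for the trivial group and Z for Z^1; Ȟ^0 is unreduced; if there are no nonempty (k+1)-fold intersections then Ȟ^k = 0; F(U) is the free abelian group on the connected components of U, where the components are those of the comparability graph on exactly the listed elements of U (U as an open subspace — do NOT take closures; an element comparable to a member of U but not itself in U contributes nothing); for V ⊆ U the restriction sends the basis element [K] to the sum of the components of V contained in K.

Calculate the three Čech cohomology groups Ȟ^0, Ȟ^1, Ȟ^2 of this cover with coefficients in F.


nerve of the cover:
  W1={{q},{v},{p,v},{q,u},{r,v},{s,v},{t,v},{u,v},{p,u,v},{r,s,v},{r,t,v},{t,u,v}} W2={{p},{q},{t},{u},{p,u},{p,v},{q,u},{r,t},{r,u},{s,t},{t,u},{t,v},{u,v},{p,u,v},{r,t,v},{t,u,v}} W3={{p},{r},{s},{p,u},{p,v},{r,s},{r,t},{r,u},{r,v},{s,t},{s,v},{p,u,v},{r,s,v},{r,t,v}} W4={{q},{s},{v},{p,v},{q,u},{r,s},{r,v},{s,t},{s,v},{t,v},{u,v},{p,u,v},{r,s,v},{r,t,v},{t,u,v}}
  W12={{q},{p,v},{q,u},{t,v},{u,v},{p,u,v},{r,t,v},{t,u,v}} W13={{p,v},{r,v},{s,v},{p,u,v},{r,s,v},{r,t,v}} W14={{q},{v},{p,v},{q,u},{r,v},{s,v},{t,v},{u,v},{p,u,v},{r,s,v},{r,t,v},{t,u,v}} W23={{p},{p,u},{p,v},{r,t},{r,u},{s,t},{p,u,v},{r,t,v}} W24={{q},{p,v},{q,u},{s,t},{t,v},{u,v},{p,u,v},{r,t,v},{t,u,v}} W34={{s},{p,v},{r,s},{r,v},{s,t},{s,v},{p,u,v},{r,s,v},{r,t,v}}
  W123={{p,v},{p,u,v},{r,t,v}} W124={{q},{p,v},{q,u},{t,v},{u,v},{p,u,v},{r,t,v},{t,u,v}} W134={{p,v},{r,v},{s,v},{p,u,v},{r,s,v},{r,t,v}} W234={{p,v},{s,t},{p,u,v},{r,t,v}}
  W1234={{p,v},{p,u,v},{r,t,v}}
components per intersection:
  W1: {{q},{q,u}} {{v},{p,v},{r,v},{s,v},{t,v},{u,v},{p,u,v},{r,s,v},{r,t,v},{t,u,v}}
  W2: {{p},{q},{t},{u},{p,u},{p,v},{q,u},{r,t},{r,u},{s,t},{t,u},{t,v},{u,v},{p,u,v},{r,t,v},{t,u,v}}
  W3: {{p},{p,u},{p,v},{p,u,v}} {{r},{s},{r,s},{r,t},{r,u},{r,v},{s,t},{s,v},{r,s,v},{r,t,v}}
  W4: {{q},{q,u}} {{s},{v},{p,v},{r,s},{r,v},{s,t},{s,v},{t,v},{u,v},{p,u,v},{r,s,v},{r,t,v},{t,u,v}}
  W12: {{q},{q,u}} {{p,v},{t,v},{u,v},{p,u,v},{r,t,v},{t,u,v}}
  W13: {{p,v},{p,u,v}} {{r,v},{s,v},{r,s,v},{r,t,v}}
  W14: {{q},{q,u}} {{v},{p,v},{r,v},{s,v},{t,v},{u,v},{p,u,v},{r,s,v},{r,t,v},{t,u,v}}
  W23: {{p},{p,u},{p,v},{p,u,v}} {{r,t},{r,t,v}} {{r,u}} {{s,t}}
  W24: {{q},{q,u}} {{p,v},{t,v},{u,v},{p,u,v},{r,t,v},{t,u,v}} {{s,t}}
  W34: {{s},{r,s},{r,v},{s,t},{s,v},{r,s,v},{r,t,v}} {{p,v},{p,u,v}}
  W123: {{p,v},{p,u,v}} {{r,t,v}}
  W124: {{q},{q,u}} {{p,v},{t,v},{u,v},{p,u,v},{r,t,v},{t,u,v}}
  W134: {{p,v},{p,u,v}} {{r,v},{s,v},{r,s,v},{r,t,v}}
  W234: {{p,v},{p,u,v}} {{s,t}} {{r,t,v}}
  W1234: {{p,v},{p,u,v}} {{r,t,v}}
C dims 7,15,9,2; δ0: rk 6, SNF 1^6; δ1: rk 7, SNF 1^7; δ2: rk 2, SNF 1^2
Ȟ^0 = (7 − 6) − 0 = 1, so Ȟ^0 ≅ Z
Ȟ^1 = (15 − 7) − 6 = 2, so Ȟ^1 ≅ Z^2
Ȟ^2 = (9 − 2) − 7 = 0, so Ȟ^2 ≅ 0

Ȟ^0 = Z,  Ȟ^1 = Z^2,  Ȟ^2 = 0


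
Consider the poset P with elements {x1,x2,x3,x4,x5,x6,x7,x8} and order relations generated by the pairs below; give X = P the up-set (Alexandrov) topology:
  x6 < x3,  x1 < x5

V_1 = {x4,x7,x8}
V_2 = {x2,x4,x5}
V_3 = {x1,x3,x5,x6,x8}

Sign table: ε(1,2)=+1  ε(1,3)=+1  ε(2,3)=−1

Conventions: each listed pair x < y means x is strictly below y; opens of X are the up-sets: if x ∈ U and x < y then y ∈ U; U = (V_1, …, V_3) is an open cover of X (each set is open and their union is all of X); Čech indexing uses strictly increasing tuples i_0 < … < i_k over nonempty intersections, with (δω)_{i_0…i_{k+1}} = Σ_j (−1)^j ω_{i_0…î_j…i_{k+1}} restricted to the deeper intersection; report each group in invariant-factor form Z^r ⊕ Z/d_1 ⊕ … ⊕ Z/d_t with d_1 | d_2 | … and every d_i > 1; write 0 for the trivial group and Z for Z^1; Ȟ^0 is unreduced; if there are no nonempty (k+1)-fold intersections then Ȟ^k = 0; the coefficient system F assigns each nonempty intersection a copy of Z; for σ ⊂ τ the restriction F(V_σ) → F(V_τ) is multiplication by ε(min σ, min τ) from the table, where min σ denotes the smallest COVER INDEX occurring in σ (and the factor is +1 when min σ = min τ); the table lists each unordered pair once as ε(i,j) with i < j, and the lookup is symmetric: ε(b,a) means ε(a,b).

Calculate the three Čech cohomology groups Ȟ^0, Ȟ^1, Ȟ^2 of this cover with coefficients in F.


Ȟ^0 ≅ 0,  Ȟ^1 ≅ Z/2,  Ȟ^2 ≅ 0

intersection data:
  V12={x4} V13={x8} V23={x5}
C dims 3,3; δ0: rk 3, SNF 1^2·2
Ȟ^0 = (3 − 3) − 0 = 0, so Ȟ^0 ≅ 0
Ȟ^1 = (3 − 0) − 3 = 0 plus torsion [2], so Ȟ^1 ≅ Z/2
Ȟ^2 = (0 − 0) − 0 = 0, so Ȟ^2 ≅ 0


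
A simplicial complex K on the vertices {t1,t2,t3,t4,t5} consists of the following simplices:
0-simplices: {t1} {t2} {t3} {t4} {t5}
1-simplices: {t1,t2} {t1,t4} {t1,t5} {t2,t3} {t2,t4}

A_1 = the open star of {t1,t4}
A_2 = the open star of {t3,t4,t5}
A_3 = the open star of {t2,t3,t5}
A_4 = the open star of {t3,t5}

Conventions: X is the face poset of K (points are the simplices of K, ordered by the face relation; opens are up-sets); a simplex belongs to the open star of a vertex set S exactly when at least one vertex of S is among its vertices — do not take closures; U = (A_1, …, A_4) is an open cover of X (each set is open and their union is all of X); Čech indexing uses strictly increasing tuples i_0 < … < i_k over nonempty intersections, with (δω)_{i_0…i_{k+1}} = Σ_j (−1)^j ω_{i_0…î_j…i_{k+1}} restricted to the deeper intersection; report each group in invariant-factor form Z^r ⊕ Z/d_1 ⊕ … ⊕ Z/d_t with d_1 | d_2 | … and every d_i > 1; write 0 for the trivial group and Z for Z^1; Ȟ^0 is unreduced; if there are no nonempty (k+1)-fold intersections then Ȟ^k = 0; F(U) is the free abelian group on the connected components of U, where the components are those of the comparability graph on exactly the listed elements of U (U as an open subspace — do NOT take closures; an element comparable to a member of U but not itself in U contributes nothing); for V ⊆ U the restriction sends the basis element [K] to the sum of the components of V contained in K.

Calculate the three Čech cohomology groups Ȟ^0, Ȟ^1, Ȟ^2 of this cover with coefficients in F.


nonempty overlaps:
  A1={{t1},{t4},{t1,t2},{t1,t4},{t1,t5},{t2,t4}} A2={{t3},{t4},{t5},{t1,t4},{t1,t5},{t2,t3},{t2,t4}} A3={{t2},{t3},{t5},{t1,t2},{t1,t5},{t2,t3},{t2,t4}} A4={{t3},{t5},{t1,t5},{t2,t3}}
  A12={{t4},{t1,t4},{t1,t5},{t2,t4}} A13={{t1,t2},{t1,t5},{t2,t4}} A14={{t1,t5}} A23={{t3},{t5},{t1,t5},{t2,t3},{t2,t4}} A24={{t3},{t5},{t1,t5},{t2,t3}} A34={{t3},{t5},{t1,t5},{t2,t3}}
  A123={{t1,t5},{t2,t4}} A124={{t1,t5}} A134={{t1,t5}} A234={{t3},{t5},{t1,t5},{t2,t3}}
  A1234={{t1,t5}}
components per intersection:
  A1: {{t1},{t4},{t1,t2},{t1,t4},{t1,t5},{t2,t4}}
  A2: {{t3},{t2,t3}} {{t4},{t1,t4},{t2,t4}} {{t5},{t1,t5}}
  A3: {{t2},{t3},{t1,t2},{t2,t3},{t2,t4}} {{t5},{t1,t5}}
  A4: {{t3},{t2,t3}} {{t5},{t1,t5}}
  A12: {{t4},{t1,t4},{t2,t4}} {{t1,t5}}
  A13: {{t1,t2}} {{t1,t5}} {{t2,t4}}
  A14: {{t1,t5}}
  A23: {{t3},{t2,t3}} {{t5},{t1,t5}} {{t2,t4}}
  A24: {{t3},{t2,t3}} {{t5},{t1,t5}}
  A34: {{t3},{t2,t3}} {{t5},{t1,t5}}
  A123: {{t1,t5}} {{t2,t4}}
  A124: {{t1,t5}}
  A134: {{t1,t5}}
  A234: {{t3},{t2,t3}} {{t5},{t1,t5}}
  A1234: {{t1,t5}}
C dims 8,13,6,1; δ0: rk 7, SNF 1^7; δ1: rk 5, SNF 1^5; δ2: rk 1, SNF 1^1
degree 0: 8−7−0 = 1 → Ȟ^0 ≅ Z
degree 1: 13−5−7 = 1 → Ȟ^1 ≅ Z
degree 2: 6−1−5 = 0 → Ȟ^2 ≅ 0

Ȟ^0 = Z, Ȟ^1 = Z and Ȟ^2 = 0
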